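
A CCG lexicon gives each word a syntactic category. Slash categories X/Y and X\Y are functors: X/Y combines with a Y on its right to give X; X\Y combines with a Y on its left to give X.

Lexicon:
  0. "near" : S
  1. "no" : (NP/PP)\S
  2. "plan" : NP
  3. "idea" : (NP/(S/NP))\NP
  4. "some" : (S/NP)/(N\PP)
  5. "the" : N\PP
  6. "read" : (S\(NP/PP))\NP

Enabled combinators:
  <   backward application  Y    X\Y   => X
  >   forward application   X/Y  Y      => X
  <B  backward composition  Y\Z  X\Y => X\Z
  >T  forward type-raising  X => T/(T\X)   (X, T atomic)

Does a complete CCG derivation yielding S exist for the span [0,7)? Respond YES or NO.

YES

[0,7] S   <
  [0,2] NP/PP   <
    [0,1] "near" : S
    [1,2] "no" : (NP/PP)\S
  [2,7] S\(NP/PP)   <
    [2,6] NP   >
      [2,4] NP/(S/NP)   <
        [2,3] "plan" : NP
        [3,4] "idea" : (NP/(S/NP))\NP
      [4,6] S/NP   >
        [4,5] "some" : (S/NP)/(N\PP)
        [5,6] "the" : N\PP
    [6,7] "read" : (S\(NP/PP))\NP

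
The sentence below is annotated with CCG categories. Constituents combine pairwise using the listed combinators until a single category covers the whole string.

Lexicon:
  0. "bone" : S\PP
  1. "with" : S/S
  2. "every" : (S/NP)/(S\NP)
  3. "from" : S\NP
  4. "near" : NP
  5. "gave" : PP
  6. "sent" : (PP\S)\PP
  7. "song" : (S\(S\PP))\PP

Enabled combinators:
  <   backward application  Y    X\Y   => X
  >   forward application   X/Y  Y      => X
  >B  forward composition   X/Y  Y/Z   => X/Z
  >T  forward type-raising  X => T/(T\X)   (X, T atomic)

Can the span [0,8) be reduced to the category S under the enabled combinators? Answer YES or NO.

[0,8] S   <
  [0,1] "bone" : S\PP
  [1,8] S\(S\PP)   <
    [1,7] PP   <
      [1,5] S   >
        [1,4] S/NP   >B
          [1,2] "with" : S/S
          [2,4] S/NP   >
            [2,3] "every" : (S/NP)/(S\NP)
            [3,4] "from" : S\NP
        [4,5] "near" : NP
      [5,7] PP\S   <
        [5,6] "gave" : PP
        [6,7] "sent" : (PP\S)\PP
    [7,8] "song" : (S\(S\PP))\PP

YES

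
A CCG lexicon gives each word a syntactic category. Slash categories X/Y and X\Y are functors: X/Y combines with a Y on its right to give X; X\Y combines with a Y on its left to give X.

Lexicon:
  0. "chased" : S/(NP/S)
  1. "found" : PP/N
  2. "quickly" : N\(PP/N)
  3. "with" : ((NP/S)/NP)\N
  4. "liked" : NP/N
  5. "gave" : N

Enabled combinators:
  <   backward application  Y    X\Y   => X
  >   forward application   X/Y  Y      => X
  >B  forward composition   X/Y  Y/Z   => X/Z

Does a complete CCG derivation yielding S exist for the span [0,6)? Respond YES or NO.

YES

[0,6] S   >
  [0,1] "chased" : S/(NP/S)
  [1,6] NP/S   >
    [1,4] (NP/S)/NP   <
      [1,3] N   <
        [1,2] "found" : PP/N
        [2,3] "quickly" : N\(PP/N)
      [3,4] "with" : ((NP/S)/NP)\N
    [4,6] NP   >
      [4,5] "liked" : NP/N
      [5,6] "gave" : N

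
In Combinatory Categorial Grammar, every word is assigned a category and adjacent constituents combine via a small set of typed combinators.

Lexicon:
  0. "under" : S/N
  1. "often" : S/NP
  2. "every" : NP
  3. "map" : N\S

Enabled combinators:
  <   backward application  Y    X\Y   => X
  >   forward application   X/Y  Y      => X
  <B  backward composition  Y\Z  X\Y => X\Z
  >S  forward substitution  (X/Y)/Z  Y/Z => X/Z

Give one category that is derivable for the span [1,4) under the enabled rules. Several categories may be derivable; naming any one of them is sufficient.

[0,4] S   >
  [0,1] "under" : S/N
  [1,4] N   <
    [1,3] S   >
      [1,2] "often" : S/NP
      [2,3] "every" : NP
    [3,4] "map" : N\S

N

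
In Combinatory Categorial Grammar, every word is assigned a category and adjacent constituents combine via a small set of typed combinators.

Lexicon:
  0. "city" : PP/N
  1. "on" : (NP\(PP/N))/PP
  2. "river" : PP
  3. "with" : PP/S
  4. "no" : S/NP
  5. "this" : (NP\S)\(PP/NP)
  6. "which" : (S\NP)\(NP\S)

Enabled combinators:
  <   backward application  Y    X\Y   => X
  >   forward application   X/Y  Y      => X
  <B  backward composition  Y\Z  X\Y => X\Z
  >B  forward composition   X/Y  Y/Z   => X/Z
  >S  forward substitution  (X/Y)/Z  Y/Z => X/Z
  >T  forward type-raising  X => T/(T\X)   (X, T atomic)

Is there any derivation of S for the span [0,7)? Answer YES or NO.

YES

[0,7] S   <
  [0,3] NP   <
    [0,1] "city" : PP/N
    [1,3] NP\(PP/N)   >
      [1,2] "on" : (NP\(PP/N))/PP
      [2,3] "river" : PP
  [3,7] S\NP   <
    [3,6] NP\S   <
      [3,5] PP/NP   >B
        [3,4] "with" : PP/S
        [4,5] "no" : S/NP
      [5,6] "this" : (NP\S)\(PP/NP)
    [6,7] "which" : (S\NP)\(NP\S)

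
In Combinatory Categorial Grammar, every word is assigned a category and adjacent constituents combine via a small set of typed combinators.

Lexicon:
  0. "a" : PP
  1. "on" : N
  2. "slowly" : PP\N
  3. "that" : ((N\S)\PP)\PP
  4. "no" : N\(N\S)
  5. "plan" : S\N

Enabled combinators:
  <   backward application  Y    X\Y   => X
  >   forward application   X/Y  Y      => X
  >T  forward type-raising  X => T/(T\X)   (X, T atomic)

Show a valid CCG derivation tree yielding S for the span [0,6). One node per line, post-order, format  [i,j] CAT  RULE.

[0,1] PP  lex  "a"
[1,2] N  lex  "on"
[1,2] PP/(PP\N)  >T
[2,3] PP\N  lex  "slowly"
[1,3] PP  >  k=2
[3,4] ((N\S)\PP)\PP  lex  "that"
[1,4] (N\S)\PP  <  k=3
[0,4] N\S  <  k=1
[4,5] N\(N\S)  lex  "no"
[0,5] N  <  k=4
[5,6] S\N  lex  "plan"
[0,6] S  <  k=5

[0,6] S   <
  [0,5] N   <
    [0,4] N\S   <
      [0,1] "a" : PP
      [1,4] (N\S)\PP   <
        [1,3] PP   >
          [1,2] PP/(PP\N)   >T
            [1,2] "on" : N
          [2,3] "slowly" : PP\N
        [3,4] "that" : ((N\S)\PP)\PP
    [4,5] "no" : N\(N\S)
  [5,6] "plan" : S\N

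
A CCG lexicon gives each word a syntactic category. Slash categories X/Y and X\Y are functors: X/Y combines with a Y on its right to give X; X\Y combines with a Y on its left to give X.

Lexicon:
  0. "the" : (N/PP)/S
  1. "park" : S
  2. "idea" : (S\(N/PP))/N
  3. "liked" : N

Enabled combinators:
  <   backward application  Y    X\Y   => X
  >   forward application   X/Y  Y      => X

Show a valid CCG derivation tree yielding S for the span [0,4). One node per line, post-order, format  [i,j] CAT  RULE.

[0,1] (N/PP)/S  lex  "the"
[1,2] S  lex  "park"
[0,2] N/PP  >  k=1
[2,3] (S\(N/PP))/N  lex  "idea"
[3,4] N  lex  "liked"
[2,4] S\(N/PP)  >  k=3
[0,4] S  <  k=2

[0,4] S   <
  [0,2] N/PP   >
    [0,1] "the" : (N/PP)/S
    [1,2] "park" : S
  [2,4] S\(N/PP)   >
    [2,3] "idea" : (S\(N/PP))/N
    [3,4] "liked" : N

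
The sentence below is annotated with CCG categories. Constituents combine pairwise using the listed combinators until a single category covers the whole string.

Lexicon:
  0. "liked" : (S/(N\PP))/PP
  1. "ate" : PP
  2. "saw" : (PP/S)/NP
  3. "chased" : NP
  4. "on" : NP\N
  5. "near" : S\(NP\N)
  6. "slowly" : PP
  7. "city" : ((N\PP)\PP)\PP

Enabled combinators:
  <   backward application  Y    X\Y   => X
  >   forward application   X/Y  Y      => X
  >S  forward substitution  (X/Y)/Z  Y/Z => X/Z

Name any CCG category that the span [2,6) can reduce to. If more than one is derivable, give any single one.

[0,8] S   >
  [0,2] S/(N\PP)   >
    [0,1] "liked" : (S/(N\PP))/PP
    [1,2] "ate" : PP
  [2,8] N\PP   <
    [2,6] PP   >
      [2,4] PP/S   >
        [2,3] "saw" : (PP/S)/NP
        [3,4] "chased" : NP
      [4,6] S   <
        [4,5] "on" : NP\N
        [5,6] "near" : S\(NP\N)
    [6,8] (N\PP)\PP   <
      [6,7] "slowly" : PP
      [7,8] "city" : ((N\PP)\PP)\PP

PP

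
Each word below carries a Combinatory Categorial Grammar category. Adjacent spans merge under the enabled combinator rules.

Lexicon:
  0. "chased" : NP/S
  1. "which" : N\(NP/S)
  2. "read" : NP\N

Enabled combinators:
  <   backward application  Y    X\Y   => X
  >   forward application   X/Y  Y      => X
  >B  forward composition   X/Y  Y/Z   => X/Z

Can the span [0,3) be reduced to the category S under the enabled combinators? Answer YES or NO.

NO

NP/S N\(NP/S) NP\N
CKY chart[0,3] = {NP}; S ∉ chart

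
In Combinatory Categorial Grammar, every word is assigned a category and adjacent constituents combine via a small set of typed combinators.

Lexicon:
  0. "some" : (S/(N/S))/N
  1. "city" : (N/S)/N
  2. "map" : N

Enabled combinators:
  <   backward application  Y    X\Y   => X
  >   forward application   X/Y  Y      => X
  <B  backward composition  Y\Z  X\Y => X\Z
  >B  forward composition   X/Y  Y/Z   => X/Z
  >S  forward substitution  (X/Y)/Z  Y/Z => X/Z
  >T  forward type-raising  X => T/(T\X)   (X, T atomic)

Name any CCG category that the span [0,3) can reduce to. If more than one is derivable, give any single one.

S

[0,3] S   >
  [0,2] S/N   >S
    [0,1] "some" : (S/(N/S))/N
    [1,2] "city" : (N/S)/N
  [2,3] "map" : N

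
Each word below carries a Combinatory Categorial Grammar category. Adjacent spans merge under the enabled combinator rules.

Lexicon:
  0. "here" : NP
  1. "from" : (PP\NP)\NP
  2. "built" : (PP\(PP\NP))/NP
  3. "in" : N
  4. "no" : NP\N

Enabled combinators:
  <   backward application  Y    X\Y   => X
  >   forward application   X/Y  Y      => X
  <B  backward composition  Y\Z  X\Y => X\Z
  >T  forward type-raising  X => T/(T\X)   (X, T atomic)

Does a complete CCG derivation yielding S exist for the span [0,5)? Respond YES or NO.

NO

NP (PP\NP)\NP (PP\(PP\NP))/NP N NP\N
CKY chart[0,5] = {N/(N\PP), NP/(NP\PP), PP, PP/(PP\PP), S/(S\PP)}; S ∉ chart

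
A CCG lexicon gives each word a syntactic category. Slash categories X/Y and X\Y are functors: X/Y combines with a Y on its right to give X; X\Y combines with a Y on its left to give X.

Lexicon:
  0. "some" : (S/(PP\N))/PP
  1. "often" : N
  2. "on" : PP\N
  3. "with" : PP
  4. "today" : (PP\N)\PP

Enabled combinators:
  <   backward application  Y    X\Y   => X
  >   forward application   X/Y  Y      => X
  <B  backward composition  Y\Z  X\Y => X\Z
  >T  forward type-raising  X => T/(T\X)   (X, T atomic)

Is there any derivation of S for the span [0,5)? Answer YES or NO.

[0,5] S   >
  [0,3] S/(PP\N)   >
    [0,1] "some" : (S/(PP\N))/PP
    [1,3] PP   >
      [1,2] PP/(PP\N)   >T
        [1,2] "often" : N
      [2,3] "on" : PP\N
  [3,5] PP\N   <
    [3,4] "with" : PP
    [4,5] "today" : (PP\N)\PP

YES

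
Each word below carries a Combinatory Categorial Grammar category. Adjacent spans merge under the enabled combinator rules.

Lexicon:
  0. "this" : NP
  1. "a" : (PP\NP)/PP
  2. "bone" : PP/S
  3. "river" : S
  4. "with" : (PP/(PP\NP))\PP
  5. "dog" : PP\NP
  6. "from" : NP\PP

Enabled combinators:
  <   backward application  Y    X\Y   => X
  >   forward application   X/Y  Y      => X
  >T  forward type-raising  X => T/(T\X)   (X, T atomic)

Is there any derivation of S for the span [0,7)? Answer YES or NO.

NP (PP\NP)/PP PP/S S (PP/(PP\NP))\PP PP\NP NP\PP
CKY chart[0,7] = {N/(N\NP), NP, NP/(NP\NP), PP/(PP\NP), S/(S\NP)}; S ∉ chart

NO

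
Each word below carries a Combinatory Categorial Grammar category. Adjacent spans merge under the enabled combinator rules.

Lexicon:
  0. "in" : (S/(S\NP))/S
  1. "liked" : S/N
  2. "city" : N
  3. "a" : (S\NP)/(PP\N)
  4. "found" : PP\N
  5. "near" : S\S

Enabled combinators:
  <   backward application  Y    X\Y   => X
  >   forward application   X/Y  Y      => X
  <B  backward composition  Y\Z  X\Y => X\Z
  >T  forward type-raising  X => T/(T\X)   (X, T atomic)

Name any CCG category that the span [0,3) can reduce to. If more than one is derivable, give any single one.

[0,6] S   >
  [0,3] S/(S\NP)   >
    [0,1] "in" : (S/(S\NP))/S
    [1,3] S   >
      [1,2] "liked" : S/N
      [2,3] "city" : N
  [3,6] S\NP   <B
    [3,5] S\NP   >
      [3,4] "a" : (S\NP)/(PP\N)
      [4,5] "found" : PP\N
    [5,6] "near" : S\S

S/(S\NP)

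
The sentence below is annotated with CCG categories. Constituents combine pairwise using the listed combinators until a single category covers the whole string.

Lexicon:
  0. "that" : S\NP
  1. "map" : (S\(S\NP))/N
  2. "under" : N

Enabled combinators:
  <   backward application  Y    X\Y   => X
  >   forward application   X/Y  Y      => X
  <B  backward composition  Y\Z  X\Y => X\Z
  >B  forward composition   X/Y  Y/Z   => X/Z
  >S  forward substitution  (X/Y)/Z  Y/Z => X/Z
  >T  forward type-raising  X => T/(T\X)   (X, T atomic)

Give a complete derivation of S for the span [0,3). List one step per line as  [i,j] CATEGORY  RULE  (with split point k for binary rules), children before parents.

[0,3] S   <
  [0,1] "that" : S\NP
  [1,3] S\(S\NP)   >
    [1,2] "map" : (S\(S\NP))/N
    [2,3] "under" : N

[0,1] S\NP  lex  "that"
[1,2] (S\(S\NP))/N  lex  "map"
[2,3] N  lex  "under"
[1,3] S\(S\NP)  >  k=2
[0,3] S  <  k=1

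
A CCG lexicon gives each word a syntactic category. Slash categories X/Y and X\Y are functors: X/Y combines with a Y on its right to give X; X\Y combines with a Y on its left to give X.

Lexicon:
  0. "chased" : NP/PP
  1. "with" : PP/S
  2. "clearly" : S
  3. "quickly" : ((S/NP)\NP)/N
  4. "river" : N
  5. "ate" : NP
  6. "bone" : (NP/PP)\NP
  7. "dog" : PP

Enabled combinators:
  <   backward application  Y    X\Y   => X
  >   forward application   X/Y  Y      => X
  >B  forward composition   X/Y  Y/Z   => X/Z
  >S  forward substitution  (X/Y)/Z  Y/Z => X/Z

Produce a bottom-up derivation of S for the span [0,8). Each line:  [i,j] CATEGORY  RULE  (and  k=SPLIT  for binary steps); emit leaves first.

[0,1] NP/PP  lex  "chased"
[1,2] PP/S  lex  "with"
[2,3] S  lex  "clearly"
[1,3] PP  >  k=2
[0,3] NP  >  k=1
[3,4] ((S/NP)\NP)/N  lex  "quickly"
[4,5] N  lex  "river"
[3,5] (S/NP)\NP  >  k=4
[0,5] S/NP  <  k=3
[5,6] NP  lex  "ate"
[6,7] (NP/PP)\NP  lex  "bone"
[5,7] NP/PP  <  k=6
[0,7] S/PP  >B  k=5
[7,8] PP  lex  "dog"
[0,8] S  >  k=7

[0,8] S   >
  [0,7] S/PP   >B
    [0,5] S/NP   <
      [0,3] NP   >
        [0,1] "chased" : NP/PP
        [1,3] PP   >
          [1,2] "with" : PP/S
          [2,3] "clearly" : S
      [3,5] (S/NP)\NP   >
        [3,4] "quickly" : ((S/NP)\NP)/N
        [4,5] "river" : N
    [5,7] NP/PP   <
      [5,6] "ate" : NP
      [6,7] "bone" : (NP/PP)\NP
  [7,8] "dog" : PP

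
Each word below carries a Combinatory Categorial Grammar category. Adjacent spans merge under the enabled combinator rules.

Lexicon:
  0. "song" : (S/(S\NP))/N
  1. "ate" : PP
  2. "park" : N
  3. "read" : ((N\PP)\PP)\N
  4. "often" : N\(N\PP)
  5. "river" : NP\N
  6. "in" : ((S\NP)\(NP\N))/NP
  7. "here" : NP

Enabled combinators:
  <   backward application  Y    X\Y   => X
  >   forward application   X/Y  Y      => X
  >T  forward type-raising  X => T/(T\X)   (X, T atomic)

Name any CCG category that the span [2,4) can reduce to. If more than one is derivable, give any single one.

[0,8] S   >
  [0,5] S/(S\NP)   >
    [0,1] "song" : (S/(S\NP))/N
    [1,5] N   <
      [1,4] N\PP   <
        [1,2] "ate" : PP
        [2,4] (N\PP)\PP   <
          [2,3] "park" : N
          [3,4] "read" : ((N\PP)\PP)\N
      [4,5] "often" : N\(N\PP)
  [5,8] S\NP   <
    [5,6] "river" : NP\N
    [6,8] (S\NP)\(NP\N)   >
      [6,7] "in" : ((S\NP)\(NP\N))/NP
      [7,8] "here" : NP

(N\PP)\PP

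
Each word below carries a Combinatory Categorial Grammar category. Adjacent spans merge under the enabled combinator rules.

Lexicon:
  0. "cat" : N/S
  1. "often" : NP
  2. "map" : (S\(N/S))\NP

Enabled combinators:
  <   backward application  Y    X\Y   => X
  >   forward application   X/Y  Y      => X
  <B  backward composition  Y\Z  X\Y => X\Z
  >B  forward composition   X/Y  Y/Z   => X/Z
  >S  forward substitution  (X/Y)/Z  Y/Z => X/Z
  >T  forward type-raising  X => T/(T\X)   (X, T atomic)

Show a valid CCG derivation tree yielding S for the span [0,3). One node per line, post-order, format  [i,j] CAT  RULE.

[0,3] S   <
  [0,1] "cat" : N/S
  [1,3] S\(N/S)   <
    [1,2] "often" : NP
    [2,3] "map" : (S\(N/S))\NP

[0,1] N/S  lex  "cat"
[1,2] NP  lex  "often"
[2,3] (S\(N/S))\NP  lex  "map"
[1,3] S\(N/S)  <  k=2
[0,3] S  <  k=1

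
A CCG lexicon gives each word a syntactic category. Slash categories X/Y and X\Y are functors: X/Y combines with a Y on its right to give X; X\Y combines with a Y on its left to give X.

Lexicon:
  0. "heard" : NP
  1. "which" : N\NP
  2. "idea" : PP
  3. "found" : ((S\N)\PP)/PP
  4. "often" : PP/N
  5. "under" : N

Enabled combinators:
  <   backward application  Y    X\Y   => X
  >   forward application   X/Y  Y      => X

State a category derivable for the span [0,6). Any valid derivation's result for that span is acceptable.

[0,6] S   <
  [0,2] N   <
    [0,1] "heard" : NP
    [1,2] "which" : N\NP
  [2,6] S\N   <
    [2,3] "idea" : PP
    [3,6] (S\N)\PP   >
      [3,4] "found" : ((S\N)\PP)/PP
      [4,6] PP   >
        [4,5] "often" : PP/N
        [5,6] "under" : N

S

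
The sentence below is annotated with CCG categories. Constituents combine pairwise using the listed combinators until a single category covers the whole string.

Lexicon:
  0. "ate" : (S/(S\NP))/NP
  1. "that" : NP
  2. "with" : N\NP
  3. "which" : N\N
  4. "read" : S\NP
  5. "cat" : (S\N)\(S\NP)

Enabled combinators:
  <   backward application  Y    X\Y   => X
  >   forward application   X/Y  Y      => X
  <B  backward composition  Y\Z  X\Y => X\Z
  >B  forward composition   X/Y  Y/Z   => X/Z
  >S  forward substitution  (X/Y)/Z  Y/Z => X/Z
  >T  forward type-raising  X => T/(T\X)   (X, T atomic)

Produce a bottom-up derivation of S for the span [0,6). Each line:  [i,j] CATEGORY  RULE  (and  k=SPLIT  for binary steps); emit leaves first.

[0,6] S   >
  [0,2] S/(S\NP)   >
    [0,1] "ate" : (S/(S\NP))/NP
    [1,2] "that" : NP
  [2,6] S\NP   <B
    [2,3] "with" : N\NP
    [3,6] S\N   <B
      [3,4] "which" : N\N
      [4,6] S\N   <
        [4,5] "read" : S\NP
        [5,6] "cat" : (S\N)\(S\NP)

[0,1] (S/(S\NP))/NP  lex  "ate"
[1,2] NP  lex  "that"
[0,2] S/(S\NP)  >  k=1
[2,3] N\NP  lex  "with"
[3,4] N\N  lex  "which"
[4,5] S\NP  lex  "read"
[5,6] (S\N)\(S\NP)  lex  "cat"
[4,6] S\N  <  k=5
[3,6] S\N  <B  k=4
[2,6] S\NP  <B  k=3
[0,6] S  >  k=2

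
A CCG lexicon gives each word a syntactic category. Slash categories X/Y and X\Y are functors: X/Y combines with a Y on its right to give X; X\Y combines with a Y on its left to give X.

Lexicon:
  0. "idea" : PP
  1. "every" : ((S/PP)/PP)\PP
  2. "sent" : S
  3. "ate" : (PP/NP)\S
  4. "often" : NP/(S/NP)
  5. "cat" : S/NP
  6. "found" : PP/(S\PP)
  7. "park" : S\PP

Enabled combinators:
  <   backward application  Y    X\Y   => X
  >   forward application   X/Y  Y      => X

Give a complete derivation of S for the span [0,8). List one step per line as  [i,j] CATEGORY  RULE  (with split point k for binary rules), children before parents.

[0,1] PP  lex  "idea"
[1,2] ((S/PP)/PP)\PP  lex  "every"
[0,2] (S/PP)/PP  <  k=1
[2,3] S  lex  "sent"
[3,4] (PP/NP)\S  lex  "ate"
[2,4] PP/NP  <  k=3
[4,5] NP/(S/NP)  lex  "often"
[5,6] S/NP  lex  "cat"
[4,6] NP  >  k=5
[2,6] PP  >  k=4
[0,6] S/PP  >  k=2
[6,7] PP/(S\PP)  lex  "found"
[7,8] S\PP  lex  "park"
[6,8] PP  >  k=7
[0,8] S  >  k=6

[0,8] S   >
  [0,6] S/PP   >
    [0,2] (S/PP)/PP   <
      [0,1] "idea" : PP
      [1,2] "every" : ((S/PP)/PP)\PP
    [2,6] PP   >
      [2,4] PP/NP   <
        [2,3] "sent" : S
        [3,4] "ate" : (PP/NP)\S
      [4,6] NP   >
        [4,5] "often" : NP/(S/NP)
        [5,6] "cat" : S/NP
  [6,8] PP   >
    [6,7] "found" : PP/(S\PP)
    [7,8] "park" : S\PP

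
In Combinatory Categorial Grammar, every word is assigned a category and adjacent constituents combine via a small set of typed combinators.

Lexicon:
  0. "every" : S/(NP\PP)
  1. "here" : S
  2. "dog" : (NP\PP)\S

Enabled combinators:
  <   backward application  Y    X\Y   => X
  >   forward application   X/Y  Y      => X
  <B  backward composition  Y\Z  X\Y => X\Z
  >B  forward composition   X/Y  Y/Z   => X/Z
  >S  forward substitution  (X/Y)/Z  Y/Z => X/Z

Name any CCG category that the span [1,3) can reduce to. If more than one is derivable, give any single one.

[0,3] S   >
  [0,1] "every" : S/(NP\PP)
  [1,3] NP\PP   <
    [1,2] "here" : S
    [2,3] "dog" : (NP\PP)\S

NP\PP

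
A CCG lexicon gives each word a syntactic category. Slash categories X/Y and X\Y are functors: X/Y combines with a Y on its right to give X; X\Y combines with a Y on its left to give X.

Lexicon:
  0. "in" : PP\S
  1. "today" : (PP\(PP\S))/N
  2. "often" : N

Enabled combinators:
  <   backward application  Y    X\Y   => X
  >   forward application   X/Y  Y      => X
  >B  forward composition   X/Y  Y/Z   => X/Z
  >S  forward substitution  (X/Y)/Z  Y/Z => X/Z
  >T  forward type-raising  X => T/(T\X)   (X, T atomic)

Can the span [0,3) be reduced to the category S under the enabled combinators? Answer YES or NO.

PP\S (PP\(PP\S))/N N
CKY chart[0,3] = {N/(N\PP), NP/(NP\PP), PP, PP/(PP\PP), S/(S\PP)}; S ∉ chart

NO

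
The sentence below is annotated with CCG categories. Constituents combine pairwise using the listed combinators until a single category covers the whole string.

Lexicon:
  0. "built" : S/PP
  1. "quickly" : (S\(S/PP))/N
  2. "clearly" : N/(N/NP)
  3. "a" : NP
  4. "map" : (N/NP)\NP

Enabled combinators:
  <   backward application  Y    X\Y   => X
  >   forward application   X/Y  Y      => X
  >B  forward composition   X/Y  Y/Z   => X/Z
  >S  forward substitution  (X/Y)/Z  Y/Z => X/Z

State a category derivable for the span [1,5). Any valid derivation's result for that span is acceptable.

S\(S/PP)

[0,5] S   <
  [0,1] "built" : S/PP
  [1,5] S\(S/PP)   >
    [1,2] "quickly" : (S\(S/PP))/N
    [2,5] N   >
      [2,3] "clearly" : N/(N/NP)
      [3,5] N/NP   <
        [3,4] "a" : NP
        [4,5] "map" : (N/NP)\NP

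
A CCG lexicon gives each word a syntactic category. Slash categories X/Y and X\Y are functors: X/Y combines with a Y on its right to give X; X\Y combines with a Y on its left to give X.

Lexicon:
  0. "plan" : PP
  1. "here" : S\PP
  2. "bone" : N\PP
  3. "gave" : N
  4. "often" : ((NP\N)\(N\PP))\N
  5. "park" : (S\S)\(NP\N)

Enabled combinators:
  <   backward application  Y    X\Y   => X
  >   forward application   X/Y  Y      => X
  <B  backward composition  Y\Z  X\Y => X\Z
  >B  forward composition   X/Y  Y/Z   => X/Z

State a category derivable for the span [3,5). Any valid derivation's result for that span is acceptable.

[0,6] S   <
  [0,1] "plan" : PP
  [1,6] S\PP   <B
    [1,2] "here" : S\PP
    [2,6] S\S   <
      [2,5] NP\N   <
        [2,3] "bone" : N\PP
        [3,5] (NP\N)\(N\PP)   <
          [3,4] "gave" : N
          [4,5] "often" : ((NP\N)\(N\PP))\N
      [5,6] "park" : (S\S)\(NP\N)

(NP\N)\(N\PP)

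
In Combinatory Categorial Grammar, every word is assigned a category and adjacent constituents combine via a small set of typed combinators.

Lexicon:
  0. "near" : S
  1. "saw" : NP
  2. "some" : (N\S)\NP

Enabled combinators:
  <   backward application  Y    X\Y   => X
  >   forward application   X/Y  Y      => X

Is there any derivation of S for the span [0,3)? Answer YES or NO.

S NP (N\S)\NP
CKY chart[0,3] = {N}; S ∉ chart

NO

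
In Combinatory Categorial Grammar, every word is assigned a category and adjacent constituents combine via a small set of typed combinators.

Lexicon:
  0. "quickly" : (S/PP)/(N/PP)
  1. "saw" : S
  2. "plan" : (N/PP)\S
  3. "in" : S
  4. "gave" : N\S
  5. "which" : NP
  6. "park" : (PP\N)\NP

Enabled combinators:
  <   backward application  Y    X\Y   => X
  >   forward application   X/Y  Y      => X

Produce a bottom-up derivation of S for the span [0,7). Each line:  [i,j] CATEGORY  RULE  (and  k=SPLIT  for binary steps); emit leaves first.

[0,7] S   >
  [0,3] S/PP   >
    [0,1] "quickly" : (S/PP)/(N/PP)
    [1,3] N/PP   <
      [1,2] "saw" : S
      [2,3] "plan" : (N/PP)\S
  [3,7] PP   <
    [3,5] N   <
      [3,4] "in" : S
      [4,5] "gave" : N\S
    [5,7] PP\N   <
      [5,6] "which" : NP
      [6,7] "park" : (PP\N)\NP

[0,1] (S/PP)/(N/PP)  lex  "quickly"
[1,2] S  lex  "saw"
[2,3] (N/PP)\S  lex  "plan"
[1,3] N/PP  <  k=2
[0,3] S/PP  >  k=1
[3,4] S  lex  "in"
[4,5] N\S  lex  "gave"
[3,5] N  <  k=4
[5,6] NP  lex  "which"
[6,7] (PP\N)\NP  lex  "park"
[5,7] PP\N  <  k=6
[3,7] PP  <  k=5
[0,7] S  >  k=3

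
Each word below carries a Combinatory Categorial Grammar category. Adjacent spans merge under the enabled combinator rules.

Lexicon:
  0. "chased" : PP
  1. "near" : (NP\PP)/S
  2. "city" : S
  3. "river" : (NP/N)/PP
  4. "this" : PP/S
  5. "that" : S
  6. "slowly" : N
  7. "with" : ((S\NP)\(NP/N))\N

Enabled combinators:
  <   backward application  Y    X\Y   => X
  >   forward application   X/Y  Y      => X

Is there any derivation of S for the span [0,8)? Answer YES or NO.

YES

[0,8] S   <
  [0,3] NP   <
    [0,1] "chased" : PP
    [1,3] NP\PP   >
      [1,2] "near" : (NP\PP)/S
      [2,3] "city" : S
  [3,8] S\NP   <
    [3,6] NP/N   >
      [3,4] "river" : (NP/N)/PP
      [4,6] PP   >
        [4,5] "this" : PP/S
        [5,6] "that" : S
    [6,8] (S\NP)\(NP/N)   <
      [6,7] "slowly" : N
      [7,8] "with" : ((S\NP)\(NP/N))\N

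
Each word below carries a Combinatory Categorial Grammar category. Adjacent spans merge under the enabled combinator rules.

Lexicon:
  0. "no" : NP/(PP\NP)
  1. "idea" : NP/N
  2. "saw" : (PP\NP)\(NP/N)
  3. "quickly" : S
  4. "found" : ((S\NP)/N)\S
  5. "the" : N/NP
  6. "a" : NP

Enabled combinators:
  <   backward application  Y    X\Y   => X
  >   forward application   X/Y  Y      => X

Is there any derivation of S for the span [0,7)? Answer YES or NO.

[0,7] S   <
  [0,3] NP   >
    [0,1] "no" : NP/(PP\NP)
    [1,3] PP\NP   <
      [1,2] "idea" : NP/N
      [2,3] "saw" : (PP\NP)\(NP/N)
  [3,7] S\NP   >
    [3,5] (S\NP)/N   <
      [3,4] "quickly" : S
      [4,5] "found" : ((S\NP)/N)\S
    [5,7] N   >
      [5,6] "the" : N/NP
      [6,7] "a" : NP

YES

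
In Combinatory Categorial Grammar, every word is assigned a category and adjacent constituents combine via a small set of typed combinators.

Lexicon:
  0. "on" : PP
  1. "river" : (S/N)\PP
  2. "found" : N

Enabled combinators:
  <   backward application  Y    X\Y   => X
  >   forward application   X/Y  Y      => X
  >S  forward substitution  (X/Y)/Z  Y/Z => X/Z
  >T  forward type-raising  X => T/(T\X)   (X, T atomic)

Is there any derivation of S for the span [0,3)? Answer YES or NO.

[0,3] S   >
  [0,2] S/N   <
    [0,1] "on" : PP
    [1,2] "river" : (S/N)\PP
  [2,3] "found" : N

YES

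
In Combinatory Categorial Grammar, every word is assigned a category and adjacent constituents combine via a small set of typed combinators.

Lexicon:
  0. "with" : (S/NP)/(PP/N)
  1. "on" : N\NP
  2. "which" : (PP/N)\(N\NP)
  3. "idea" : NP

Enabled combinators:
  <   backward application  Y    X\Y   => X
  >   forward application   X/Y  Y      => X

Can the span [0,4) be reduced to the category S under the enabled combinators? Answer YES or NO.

YES

[0,4] S   >
  [0,3] S/NP   >
    [0,1] "with" : (S/NP)/(PP/N)
    [1,3] PP/N   <
      [1,2] "on" : N\NP
      [2,3] "which" : (PP/N)\(N\NP)
  [3,4] "idea" : NP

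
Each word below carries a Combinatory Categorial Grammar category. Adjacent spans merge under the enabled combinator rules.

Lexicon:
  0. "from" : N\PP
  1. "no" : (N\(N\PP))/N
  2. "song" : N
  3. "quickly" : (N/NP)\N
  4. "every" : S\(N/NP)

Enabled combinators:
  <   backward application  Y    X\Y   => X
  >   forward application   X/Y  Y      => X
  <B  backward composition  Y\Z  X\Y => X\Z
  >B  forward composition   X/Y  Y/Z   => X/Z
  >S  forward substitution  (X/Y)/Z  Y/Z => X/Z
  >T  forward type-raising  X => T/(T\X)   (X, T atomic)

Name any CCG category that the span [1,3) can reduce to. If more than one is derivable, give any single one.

[0,5] S   <
  [0,3] N   <
    [0,1] "from" : N\PP
    [1,3] N\(N\PP)   >
      [1,2] "no" : (N\(N\PP))/N
      [2,3] "song" : N
  [3,5] S\N   <B
    [3,4] "quickly" : (N/NP)\N
    [4,5] "every" : S\(N/NP)

N\(N\PP)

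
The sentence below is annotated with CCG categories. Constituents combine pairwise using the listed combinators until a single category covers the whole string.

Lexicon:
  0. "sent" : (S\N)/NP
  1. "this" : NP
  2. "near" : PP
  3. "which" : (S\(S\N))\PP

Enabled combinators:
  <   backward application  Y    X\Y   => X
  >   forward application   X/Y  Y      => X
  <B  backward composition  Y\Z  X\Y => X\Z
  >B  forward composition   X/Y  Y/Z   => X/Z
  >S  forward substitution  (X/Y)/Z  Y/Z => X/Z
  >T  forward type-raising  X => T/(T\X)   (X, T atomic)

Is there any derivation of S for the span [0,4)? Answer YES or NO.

YES

[0,4] S   <
  [0,2] S\N   >
    [0,1] "sent" : (S\N)/NP
    [1,2] "this" : NP
  [2,4] S\(S\N)   <
    [2,3] "near" : PP
    [3,4] "which" : (S\(S\N))\PP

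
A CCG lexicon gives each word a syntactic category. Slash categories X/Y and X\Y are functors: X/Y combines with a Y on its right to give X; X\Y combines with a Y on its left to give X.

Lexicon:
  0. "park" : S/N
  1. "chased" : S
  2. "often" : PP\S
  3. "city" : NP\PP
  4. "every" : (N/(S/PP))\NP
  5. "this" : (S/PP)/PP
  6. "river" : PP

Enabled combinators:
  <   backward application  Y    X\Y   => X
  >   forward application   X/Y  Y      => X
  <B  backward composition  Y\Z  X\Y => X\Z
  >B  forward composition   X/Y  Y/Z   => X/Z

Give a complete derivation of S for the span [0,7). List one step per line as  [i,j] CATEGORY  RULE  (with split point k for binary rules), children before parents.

[0,1] S/N  lex  "park"
[1,2] S  lex  "chased"
[2,3] PP\S  lex  "often"
[1,3] PP  <  k=2
[3,4] NP\PP  lex  "city"
[1,4] NP  <  k=3
[4,5] (N/(S/PP))\NP  lex  "every"
[1,5] N/(S/PP)  <  k=4
[5,6] (S/PP)/PP  lex  "this"
[1,6] N/PP  >B  k=5
[6,7] PP  lex  "river"
[1,7] N  >  k=6
[0,7] S  >  k=1

[0,7] S   >
  [0,1] "park" : S/N
  [1,7] N   >
    [1,6] N/PP   >B
      [1,5] N/(S/PP)   <
        [1,4] NP   <
          [1,3] PP   <
            [1,2] "chased" : S
            [2,3] "often" : PP\S
          [3,4] "city" : NP\PP
        [4,5] "every" : (N/(S/PP))\NP
      [5,6] "this" : (S/PP)/PP
    [6,7] "river" : PP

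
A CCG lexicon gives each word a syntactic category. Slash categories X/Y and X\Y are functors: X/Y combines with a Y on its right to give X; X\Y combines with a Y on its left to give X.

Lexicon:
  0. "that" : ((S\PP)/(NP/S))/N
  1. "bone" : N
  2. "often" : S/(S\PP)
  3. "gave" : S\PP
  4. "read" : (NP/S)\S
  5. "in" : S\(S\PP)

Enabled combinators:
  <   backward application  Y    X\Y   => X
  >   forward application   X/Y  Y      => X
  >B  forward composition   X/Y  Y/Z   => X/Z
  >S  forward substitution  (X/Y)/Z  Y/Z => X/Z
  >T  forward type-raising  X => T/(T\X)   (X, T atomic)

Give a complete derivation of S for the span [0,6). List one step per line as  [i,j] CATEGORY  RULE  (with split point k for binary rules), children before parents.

[0,1] ((S\PP)/(NP/S))/N  lex  "that"
[1,2] N  lex  "bone"
[0,2] (S\PP)/(NP/S)  >  k=1
[2,3] S/(S\PP)  lex  "often"
[3,4] S\PP  lex  "gave"
[2,4] S  >  k=3
[4,5] (NP/S)\S  lex  "read"
[2,5] NP/S  <  k=4
[0,5] S\PP  >  k=2
[5,6] S\(S\PP)  lex  "in"
[0,6] S  <  k=5

[0,6] S   <
  [0,5] S\PP   >
    [0,2] (S\PP)/(NP/S)   >
      [0,1] "that" : ((S\PP)/(NP/S))/N
      [1,2] "bone" : N
    [2,5] NP/S   <
      [2,4] S   >
        [2,3] "often" : S/(S\PP)
        [3,4] "gave" : S\PP
      [4,5] "read" : (NP/S)\S
  [5,6] "in" : S\(S\PP)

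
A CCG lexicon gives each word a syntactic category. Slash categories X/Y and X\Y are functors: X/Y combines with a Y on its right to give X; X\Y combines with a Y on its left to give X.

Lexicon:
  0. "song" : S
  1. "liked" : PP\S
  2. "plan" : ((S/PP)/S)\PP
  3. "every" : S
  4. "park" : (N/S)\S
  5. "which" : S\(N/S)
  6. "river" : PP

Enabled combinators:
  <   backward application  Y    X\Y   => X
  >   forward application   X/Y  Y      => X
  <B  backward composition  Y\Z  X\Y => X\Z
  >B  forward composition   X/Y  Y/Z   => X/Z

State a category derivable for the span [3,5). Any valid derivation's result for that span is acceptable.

N/S

[0,7] S   >
  [0,6] S/PP   >
    [0,3] (S/PP)/S   <
      [0,2] PP   <
        [0,1] "song" : S
        [1,2] "liked" : PP\S
      [2,3] "plan" : ((S/PP)/S)\PP
    [3,6] S   <
      [3,5] N/S   <
        [3,4] "every" : S
        [4,5] "park" : (N/S)\S
      [5,6] "which" : S\(N/S)
  [6,7] "river" : PP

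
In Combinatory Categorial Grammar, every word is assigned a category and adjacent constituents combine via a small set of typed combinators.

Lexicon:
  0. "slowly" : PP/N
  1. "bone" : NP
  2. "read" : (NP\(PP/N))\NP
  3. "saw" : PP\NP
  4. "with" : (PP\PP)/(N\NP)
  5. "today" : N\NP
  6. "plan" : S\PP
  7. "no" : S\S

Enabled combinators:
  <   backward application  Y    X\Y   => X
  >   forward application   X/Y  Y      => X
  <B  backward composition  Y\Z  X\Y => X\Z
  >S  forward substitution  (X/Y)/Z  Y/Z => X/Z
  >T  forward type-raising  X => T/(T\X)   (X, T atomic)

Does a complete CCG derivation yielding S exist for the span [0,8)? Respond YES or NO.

YES

[0,8] S   <
  [0,3] NP   <
    [0,1] "slowly" : PP/N
    [1,3] NP\(PP/N)   <
      [1,2] "bone" : NP
      [2,3] "read" : (NP\(PP/N))\NP
  [3,8] S\NP   <B
    [3,4] "saw" : PP\NP
    [4,8] S\PP   <B
      [4,6] PP\PP   >
        [4,5] "with" : (PP\PP)/(N\NP)
        [5,6] "today" : N\NP
      [6,8] S\PP   <B
        [6,7] "plan" : S\PP
        [7,8] "no" : S\S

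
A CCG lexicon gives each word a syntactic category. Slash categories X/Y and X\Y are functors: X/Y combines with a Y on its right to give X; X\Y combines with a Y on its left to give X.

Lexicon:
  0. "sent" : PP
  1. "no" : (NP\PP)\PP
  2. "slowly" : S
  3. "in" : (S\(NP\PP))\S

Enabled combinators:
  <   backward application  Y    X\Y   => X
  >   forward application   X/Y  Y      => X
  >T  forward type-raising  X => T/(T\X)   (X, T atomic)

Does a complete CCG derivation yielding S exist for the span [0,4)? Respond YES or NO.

[0,4] S   <
  [0,2] NP\PP   <
    [0,1] "sent" : PP
    [1,2] "no" : (NP\PP)\PP
  [2,4] S\(NP\PP)   <
    [2,3] "slowly" : S
    [3,4] "in" : (S\(NP\PP))\S

YES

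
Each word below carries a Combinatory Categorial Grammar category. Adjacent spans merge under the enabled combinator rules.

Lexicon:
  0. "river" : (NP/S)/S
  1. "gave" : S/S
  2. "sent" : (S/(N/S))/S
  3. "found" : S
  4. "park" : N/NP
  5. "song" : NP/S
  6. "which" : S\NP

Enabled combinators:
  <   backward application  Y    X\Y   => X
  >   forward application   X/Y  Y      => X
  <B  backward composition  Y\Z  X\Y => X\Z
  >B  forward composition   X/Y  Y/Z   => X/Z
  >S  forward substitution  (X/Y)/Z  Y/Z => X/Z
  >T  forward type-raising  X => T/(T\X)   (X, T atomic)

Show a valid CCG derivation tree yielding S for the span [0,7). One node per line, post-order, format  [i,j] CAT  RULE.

[0,1] (NP/S)/S  lex  "river"
[1,2] S/S  lex  "gave"
[0,2] NP/S  >S  k=1
[2,3] (S/(N/S))/S  lex  "sent"
[3,4] S  lex  "found"
[2,4] S/(N/S)  >  k=3
[4,5] N/NP  lex  "park"
[5,6] NP/S  lex  "song"
[4,6] N/S  >B  k=5
[2,6] S  >  k=4
[0,6] NP  >  k=2
[6,7] S\NP  lex  "which"
[0,7] S  <  k=6

[0,7] S   <
  [0,6] NP   >
    [0,2] NP/S   >S
      [0,1] "river" : (NP/S)/S
      [1,2] "gave" : S/S
    [2,6] S   >
      [2,4] S/(N/S)   >
        [2,3] "sent" : (S/(N/S))/S
        [3,4] "found" : S
      [4,6] N/S   >B
        [4,5] "park" : N/NP
        [5,6] "song" : NP/S
  [6,7] "which" : S\NP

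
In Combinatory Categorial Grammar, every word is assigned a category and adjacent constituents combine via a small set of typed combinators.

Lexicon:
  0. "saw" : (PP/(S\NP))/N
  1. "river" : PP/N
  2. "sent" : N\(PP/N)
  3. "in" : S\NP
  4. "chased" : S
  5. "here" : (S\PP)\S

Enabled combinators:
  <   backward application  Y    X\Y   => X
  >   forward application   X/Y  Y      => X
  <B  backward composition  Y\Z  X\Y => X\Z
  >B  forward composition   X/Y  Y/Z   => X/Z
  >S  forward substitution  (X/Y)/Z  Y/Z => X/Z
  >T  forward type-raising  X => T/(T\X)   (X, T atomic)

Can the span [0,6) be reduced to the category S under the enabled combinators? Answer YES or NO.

YES

[0,6] S   <
  [0,4] PP   >
    [0,3] PP/(S\NP)   >
      [0,1] "saw" : (PP/(S\NP))/N
      [1,3] N   <
        [1,2] "river" : PP/N
        [2,3] "sent" : N\(PP/N)
    [3,4] "in" : S\NP
  [4,6] S\PP   <
    [4,5] "chased" : S
    [5,6] "here" : (S\PP)\S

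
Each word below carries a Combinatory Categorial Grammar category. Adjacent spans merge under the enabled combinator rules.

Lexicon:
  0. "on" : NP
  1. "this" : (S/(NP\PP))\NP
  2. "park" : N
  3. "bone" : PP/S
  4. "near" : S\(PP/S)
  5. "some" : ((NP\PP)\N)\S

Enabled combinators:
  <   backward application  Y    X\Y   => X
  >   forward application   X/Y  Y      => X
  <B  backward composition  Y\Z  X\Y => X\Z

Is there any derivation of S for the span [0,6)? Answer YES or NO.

YES

[0,6] S   >
  [0,2] S/(NP\PP)   <
    [0,1] "on" : NP
    [1,2] "this" : (S/(NP\PP))\NP
  [2,6] NP\PP   <
    [2,3] "park" : N
    [3,6] (NP\PP)\N   <
      [3,5] S   <
        [3,4] "bone" : PP/S
        [4,5] "near" : S\(PP/S)
      [5,6] "some" : ((NP\PP)\N)\S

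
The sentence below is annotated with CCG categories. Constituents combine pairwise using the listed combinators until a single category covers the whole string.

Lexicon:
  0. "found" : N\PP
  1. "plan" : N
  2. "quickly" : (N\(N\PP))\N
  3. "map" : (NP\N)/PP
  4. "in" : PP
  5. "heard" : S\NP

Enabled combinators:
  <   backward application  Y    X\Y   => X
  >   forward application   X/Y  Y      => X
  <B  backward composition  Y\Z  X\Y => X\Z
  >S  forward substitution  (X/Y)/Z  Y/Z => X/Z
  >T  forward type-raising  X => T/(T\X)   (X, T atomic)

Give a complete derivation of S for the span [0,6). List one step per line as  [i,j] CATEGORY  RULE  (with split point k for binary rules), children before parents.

[0,6] S   <
  [0,3] N   <
    [0,1] "found" : N\PP
    [1,3] N\(N\PP)   <
      [1,2] "plan" : N
      [2,3] "quickly" : (N\(N\PP))\N
  [3,6] S\N   <B
    [3,5] NP\N   >
      [3,4] "map" : (NP\N)/PP
      [4,5] "in" : PP
    [5,6] "heard" : S\NP

[0,1] N\PP  lex  "found"
[1,2] N  lex  "plan"
[2,3] (N\(N\PP))\N  lex  "quickly"
[1,3] N\(N\PP)  <  k=2
[0,3] N  <  k=1
[3,4] (NP\N)/PP  lex  "map"
[4,5] PP  lex  "in"
[3,5] NP\N  >  k=4
[5,6] S\NP  lex  "heard"
[3,6] S\N  <B  k=5
[0,6] S  <  k=3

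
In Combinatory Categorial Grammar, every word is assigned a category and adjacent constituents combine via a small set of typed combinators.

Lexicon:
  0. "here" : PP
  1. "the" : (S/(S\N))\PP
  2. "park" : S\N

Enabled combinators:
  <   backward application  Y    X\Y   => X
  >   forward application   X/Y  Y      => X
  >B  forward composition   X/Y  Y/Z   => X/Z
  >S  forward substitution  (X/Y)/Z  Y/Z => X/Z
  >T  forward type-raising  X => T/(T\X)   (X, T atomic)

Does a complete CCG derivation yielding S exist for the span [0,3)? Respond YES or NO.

[0,3] S   >
  [0,2] S/(S\N)   <
    [0,1] "here" : PP
    [1,2] "the" : (S/(S\N))\PP
  [2,3] "park" : S\N

YES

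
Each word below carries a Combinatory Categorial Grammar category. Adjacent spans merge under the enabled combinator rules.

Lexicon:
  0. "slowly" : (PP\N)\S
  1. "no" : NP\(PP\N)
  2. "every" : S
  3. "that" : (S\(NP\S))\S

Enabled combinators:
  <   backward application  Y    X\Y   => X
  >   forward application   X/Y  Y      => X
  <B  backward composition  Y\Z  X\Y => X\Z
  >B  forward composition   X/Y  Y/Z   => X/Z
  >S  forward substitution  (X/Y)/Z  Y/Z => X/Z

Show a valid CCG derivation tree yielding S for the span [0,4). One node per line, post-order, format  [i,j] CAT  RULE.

[0,4] S   <
  [0,2] NP\S   <B
    [0,1] "slowly" : (PP\N)\S
    [1,2] "no" : NP\(PP\N)
  [2,4] S\(NP\S)   <
    [2,3] "every" : S
    [3,4] "that" : (S\(NP\S))\S

[0,1] (PP\N)\S  lex  "slowly"
[1,2] NP\(PP\N)  lex  "no"
[0,2] NP\S  <B  k=1
[2,3] S  lex  "every"
[3,4] (S\(NP\S))\S  lex  "that"
[2,4] S\(NP\S)  <  k=3
[0,4] S  <  k=2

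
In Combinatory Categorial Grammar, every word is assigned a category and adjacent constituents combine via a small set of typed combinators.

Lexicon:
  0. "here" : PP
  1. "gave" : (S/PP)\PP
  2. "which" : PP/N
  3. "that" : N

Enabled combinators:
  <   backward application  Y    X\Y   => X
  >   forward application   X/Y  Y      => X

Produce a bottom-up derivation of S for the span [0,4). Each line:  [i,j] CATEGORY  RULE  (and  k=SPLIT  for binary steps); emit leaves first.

[0,1] PP  lex  "here"
[1,2] (S/PP)\PP  lex  "gave"
[0,2] S/PP  <  k=1
[2,3] PP/N  lex  "which"
[3,4] N  lex  "that"
[2,4] PP  >  k=3
[0,4] S  >  k=2

[0,4] S   >
  [0,2] S/PP   <
    [0,1] "here" : PP
    [1,2] "gave" : (S/PP)\PP
  [2,4] PP   >
    [2,3] "which" : PP/N
    [3,4] "that" : N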